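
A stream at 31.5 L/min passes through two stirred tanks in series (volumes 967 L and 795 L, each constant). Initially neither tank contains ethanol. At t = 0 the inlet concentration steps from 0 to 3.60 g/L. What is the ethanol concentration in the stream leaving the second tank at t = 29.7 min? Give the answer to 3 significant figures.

1.04 g/L

Each tank obeys Vᵢ dCᵢ/dt = Q(Cᵢ₋₁ − Cᵢ), so τᵢ = Vᵢ/Q.
τ₁ = 967/31.5 = 30.698 min; τ₂ = 795/31.5 = 25.238 min.
Tank 1: C₁ = C_in(1 − e^(−t/τ₁)). Tank 2 (τ₁ ≠ τ₂): C₂ = C_in[1 − (τ₁ e^(−t/τ₁) − τ₂ e^(−t/τ₂))/(τ₁ − τ₂)].
At t = 29.7: e^(−t/τ₁) = 0.38004, e^(−t/τ₂) = 0.30827.
C₂ = 3.60·[1 − (30.698·0.38004 − 25.238·0.30827)/(5.4603)] = 3.60·0.28821 = 1.0376 g/L.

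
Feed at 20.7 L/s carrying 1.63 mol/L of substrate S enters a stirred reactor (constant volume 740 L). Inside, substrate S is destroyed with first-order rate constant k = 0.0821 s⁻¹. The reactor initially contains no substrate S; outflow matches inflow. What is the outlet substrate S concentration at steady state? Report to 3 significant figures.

V dC/dt = Q(C_in − C) − k V C.
Steady state (dC/dt = 0): C_ss = Q C_in/(Q + kV) = C_in/(1 + kV/Q).
C_ss = 20.7·1.63/(20.7 + 0.0821·740) = 33.741/81.454 = 0.41423 mol/L.

0.414 mol/L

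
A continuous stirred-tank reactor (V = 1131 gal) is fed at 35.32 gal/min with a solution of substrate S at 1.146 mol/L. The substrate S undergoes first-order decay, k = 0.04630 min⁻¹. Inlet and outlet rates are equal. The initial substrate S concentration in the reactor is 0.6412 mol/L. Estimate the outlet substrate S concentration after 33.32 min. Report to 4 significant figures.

0.4752 mol/L

V dC/dt = Q(C_in − C) − k V C.
This is linear with rate a = Q/V + k = 0.0775290 min⁻¹.
C_ss = Q C_in/(Q + kV) = 0.461614 mol/L; C(t) = C_ss + (C₀ − C_ss) e^(−a t).
C(33.32) = 0.461614 + (0.179586)·e^(−0.0775290·33.32) = 0.461614 + (0.179586)·0.0755269 = 0.475177 mol/L.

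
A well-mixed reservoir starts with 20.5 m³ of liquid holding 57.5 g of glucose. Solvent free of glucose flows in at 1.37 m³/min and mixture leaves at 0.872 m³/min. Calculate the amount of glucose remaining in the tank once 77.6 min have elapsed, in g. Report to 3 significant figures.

Let m(t) be the amount of glucose. Volume: V(t) = V₀ + (Q_in − Q_out) t = 20.5 + 0.49800 t; V(77.6) = 59.145 m³.
Solute balance: dm/dt = 0 − Q_out C = −Q_out m/V(t).
Separate: dm/m = −Q_out dt/V(t) ⇒ ln(m/m₀) = −(Q_out/(Q_in−Q_out)) ln(V/V₀).
m = m₀ (V₀/V)^(Q_out/(Q_in−Q_out)) = 57.5 × (20.5/59.145)^(1.7510) = 8.9933 g.

8.99 g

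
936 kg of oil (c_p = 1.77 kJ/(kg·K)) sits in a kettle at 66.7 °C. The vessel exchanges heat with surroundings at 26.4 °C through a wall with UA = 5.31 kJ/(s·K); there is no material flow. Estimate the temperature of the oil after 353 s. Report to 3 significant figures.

M c_p dT/dt = −UA(T − T_amb).
dT/dt = (T_ss − T)/τ with T_ss = T_amb = 26.400 °C, τ = M c_p/UA = 936·1.77/5.31 = 312.00 s.
Solution: T(t) = T_ss + (T₀ − T_ss) e^(−t/τ).
T(353) = 26.400 + (40.300)·0.32258 = 39.400 °C.

39.4 °C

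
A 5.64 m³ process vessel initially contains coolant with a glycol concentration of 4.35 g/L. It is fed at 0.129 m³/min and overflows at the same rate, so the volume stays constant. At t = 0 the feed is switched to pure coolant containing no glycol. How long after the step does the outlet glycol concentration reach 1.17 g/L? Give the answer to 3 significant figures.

57.4 min

Unsteady species balance (constant V, well mixed): V dC/dt = Q(C_in − C), so τ = V/Q = 43.721 min.
C(t) = C_in + (C₀ − C_in) e^(−t/τ). Set C = 1.17 and solve for t:
e^(−t/τ) = (C − C_in)/(C₀ − C_in) = (1.17 − 0)/(4.35 − 0) = 0.26897
t = −τ ln(…) = 43.721 × 1.3132 = 57.413 min.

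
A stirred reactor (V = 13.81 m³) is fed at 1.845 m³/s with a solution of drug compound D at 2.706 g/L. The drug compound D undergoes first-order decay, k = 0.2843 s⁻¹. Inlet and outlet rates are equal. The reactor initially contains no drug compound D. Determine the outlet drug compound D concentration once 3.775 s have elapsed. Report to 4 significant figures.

0.6865 g/L

Species balance: V dC/dt = Q C_in − Q C − k V C.
This is linear with rate a = Q/V + k = 0.417899 s⁻¹.
C_ss = Q C_in/(Q + kV) = 0.865086 g/L; C(t) = C_ss + (C₀ − C_ss) e^(−a t).
C(3.775) = 0.865086 + (-0.865086)·e^(−0.417899·3.775) = 0.865086 + (-0.865086)·0.206477 = 0.686466 g/L.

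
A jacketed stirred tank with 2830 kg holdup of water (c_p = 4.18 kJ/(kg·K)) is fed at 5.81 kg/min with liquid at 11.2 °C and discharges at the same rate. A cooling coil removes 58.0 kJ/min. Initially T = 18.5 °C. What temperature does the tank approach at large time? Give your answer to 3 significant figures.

Unsteady energy balance on the tank contents: M c_p dT/dt = ṁ c_p (T_in − T) − 58.0.
At steady state dT/dt = 0 ⇒ T_ss = T_in − Q̇/(ṁ c_p) = 11.2 − 58.0/(5.81·4.18) = 8.8118 °C.

8.81 °C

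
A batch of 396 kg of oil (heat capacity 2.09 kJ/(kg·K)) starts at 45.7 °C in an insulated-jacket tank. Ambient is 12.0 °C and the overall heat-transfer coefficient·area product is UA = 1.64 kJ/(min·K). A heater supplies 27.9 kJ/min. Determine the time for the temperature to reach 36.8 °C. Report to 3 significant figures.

385 min

Heat balance on the well-mixed liquid: M c_p dT/dt = −UA(T − T_amb) + Q̇.
τ = M c_p/UA = 504.66 min; T_ss = T_amb + Q̇/UA = 12.0 + 27.9/1.64 = 29.012 °C.
T(t) = T_ss + (T₀ − T_ss)e^(−t/τ); set T = 36.8:
t = −τ ln[(T − T_ss)/(T₀ − T_ss)] = −504.66 · ln(0.46668) = 384.61 min.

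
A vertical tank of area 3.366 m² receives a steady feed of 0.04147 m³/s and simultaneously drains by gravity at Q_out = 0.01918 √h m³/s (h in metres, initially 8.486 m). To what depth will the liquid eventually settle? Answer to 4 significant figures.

4.675 m

Level balance: A dh/dt = 0.04147 − 0.01918 √h. Setting dh/dt = 0:
Q_in = 0.01918 √h_ss ⇒ √h_ss = 0.04147/0.01918 = 2.16215.
h_ss = 2.16215² = 4.67488 m. (Since h₀ = 8.486 m > h_ss, the level will fall toward this value.)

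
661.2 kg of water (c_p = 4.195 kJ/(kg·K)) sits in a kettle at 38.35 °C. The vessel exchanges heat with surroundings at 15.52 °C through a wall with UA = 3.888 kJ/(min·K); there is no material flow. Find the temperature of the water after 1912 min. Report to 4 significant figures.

17.09 °C

M c_p dT/dt = −UA(T − T_amb).
dT/dt = (T_ss − T)/τ with T_ss = T_amb = 15.5200 °C, τ = M c_p/UA = 661.2·4.195/3.888 = 713.409 min.
T approaches T_ss exponentially: T(t) = T_ss + (T₀ − T_ss) e^(−t/τ).
T(1912) = 15.5200 + (22.8300)·0.0685570 = 17.0852 °C.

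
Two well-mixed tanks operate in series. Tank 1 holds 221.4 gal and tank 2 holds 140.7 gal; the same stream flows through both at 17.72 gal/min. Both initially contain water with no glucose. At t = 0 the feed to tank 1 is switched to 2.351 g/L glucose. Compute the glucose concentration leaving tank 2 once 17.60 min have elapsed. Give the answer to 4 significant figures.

1.221 g/L

Species balance on tank i: dCᵢ/dt = (Cᵢ₋₁ − Cᵢ)/τᵢ with τᵢ = Vᵢ/Q.
τ₁ = 221.4/17.72 = 12.4944 min; τ₂ = 140.7/17.72 = 7.94018 min.
Tank 1: C₁ = C_in(1 − e^(−t/τ₁)). Tank 2 (τ₁ ≠ τ₂): C₂ = C_in[1 − (τ₁ e^(−t/τ₁) − τ₂ e^(−t/τ₂))/(τ₁ − τ₂)].
At t = 17.60: e^(−t/τ₁) = 0.244477, e^(−t/τ₂) = 0.108982.
C₂ = 2.351·[1 − (12.4944·0.244477 − 7.94018·0.108982)/(4.55418)] = 2.351·0.519289 = 1.22085 g/L.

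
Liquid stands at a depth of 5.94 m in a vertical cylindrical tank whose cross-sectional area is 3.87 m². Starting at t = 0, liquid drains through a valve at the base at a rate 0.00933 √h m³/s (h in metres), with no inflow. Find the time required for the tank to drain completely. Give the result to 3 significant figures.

2020 s

With no inflow, A dh/dt = −0.00933 √h.
Separate and integrate: 2(√h − √h₀) = −(0.00933/A) t.
Tank is empty when √h = 0: t_empty = 2A√h₀/0.00933.
t_empty = 2·3.87·√5.94/0.00933 = 7.7400·2.4372/0.00933 = 2021.9 s.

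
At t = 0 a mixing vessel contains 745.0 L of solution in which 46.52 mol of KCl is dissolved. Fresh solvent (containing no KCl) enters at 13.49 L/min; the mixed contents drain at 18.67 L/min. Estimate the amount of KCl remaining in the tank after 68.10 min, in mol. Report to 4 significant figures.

4.608 mol

Let m(t) be the amount of KCl. Volume: V(t) = V₀ + (Q_in − Q_out) t = 745.0 − 5.18000 t; V(68.10) = 392.242 L.
Solute balance: dm/dt = 0 − Q_out C = −Q_out m/V(t).
dm/m = −Q_out dt/(V₀ − 5.18000 t); integrating gives ln(m/m₀) = −(Q_out/(Q_in−Q_out)) ln(V/V₀).
m = m₀ (V₀/V)^(Q_out/(Q_in−Q_out)) = 46.52 × (745.0/392.242)^(-3.60425) = 4.60775 mol.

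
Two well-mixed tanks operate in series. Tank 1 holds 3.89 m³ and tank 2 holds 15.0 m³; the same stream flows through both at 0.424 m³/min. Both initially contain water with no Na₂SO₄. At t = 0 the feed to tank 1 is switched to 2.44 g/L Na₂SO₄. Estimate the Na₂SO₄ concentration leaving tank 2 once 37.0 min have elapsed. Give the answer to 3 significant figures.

Time constants: τᵢ = Vᵢ/Q for each well-mixed tank.
τ₁ = 3.89/0.424 = 9.1745 min; τ₂ = 15.0/0.424 = 35.377 min.
Solving the cascade with C₁(0)=C₂(0)=0 gives C₂(t) = C_in[1 − (τ₁ e^(−t/τ₁) − τ₂ e^(−t/τ₂))/(τ₁ − τ₂)].
At t = 37.0: e^(−t/τ₁) = 0.017723, e^(−t/τ₂) = 0.35139.
C₂ = 2.44·[1 − (9.1745·0.017723 − 35.377·0.35139)/(-26.203)] = 2.44·0.53179 = 1.2976 g/L.

1.30 g/L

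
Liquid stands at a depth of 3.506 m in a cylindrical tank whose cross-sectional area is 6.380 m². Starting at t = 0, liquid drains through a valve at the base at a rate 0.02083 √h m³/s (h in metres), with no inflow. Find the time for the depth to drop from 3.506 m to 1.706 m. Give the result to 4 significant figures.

Mass balance (ρ constant): A dh/dt = −0.02083 √h.
Separate and integrate: 2(√h − √h₀) = −(0.02083/A) t.
t = 2A(√h₀ − √h)/0.02083 = 2·6.380·(√3.506 − √1.706)/0.02083
  = 12.7600 × (1.87243 − 1.30614) / 0.02083 = 346.898 s.

346.9 s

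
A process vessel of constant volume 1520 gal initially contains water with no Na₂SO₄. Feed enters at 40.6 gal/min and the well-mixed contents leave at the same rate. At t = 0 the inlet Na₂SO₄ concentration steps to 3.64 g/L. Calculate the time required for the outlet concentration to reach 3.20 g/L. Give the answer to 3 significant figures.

79.1 min

Mass balance on the solute (V constant): V dC/dt = Q(C_in − C), so τ = V/Q = 37.438 min.
C(t) = C_in + (C₀ − C_in) e^(−t/τ). Set C = 3.20 and solve for t:
e^(−t/τ) = (C − C_in)/(C₀ − C_in) = (3.20 − 3.64)/(0 − 3.64) = 0.12088
t = −τ ln(…) = 37.438 × 2.1130 = 79.106 min.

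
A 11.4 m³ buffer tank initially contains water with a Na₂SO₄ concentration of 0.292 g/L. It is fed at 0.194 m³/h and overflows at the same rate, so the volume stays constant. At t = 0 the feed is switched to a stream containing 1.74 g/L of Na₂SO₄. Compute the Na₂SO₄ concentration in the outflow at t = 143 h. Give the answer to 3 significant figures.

1.61 g/L

Unsteady species balance (constant V, well mixed): V dC/dt = Q(C_in − C).
So dC/dt = (C_in − C)/τ with τ = V/Q = 11.4/0.194 = 58.763 h.
C approaches C_in exponentially: C(t) = C_in + (C₀ − C_in) e^(−t/τ).
C(143) = 1.74 + (0.292 − 1.74)·e^(−143/58.763) = 1.74 + (-1.4480)·0.087728 = 1.6130 g/L.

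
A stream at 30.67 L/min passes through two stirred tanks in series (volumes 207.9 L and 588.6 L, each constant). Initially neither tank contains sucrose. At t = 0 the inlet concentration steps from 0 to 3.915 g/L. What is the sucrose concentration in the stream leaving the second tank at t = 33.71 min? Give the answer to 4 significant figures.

2.885 g/L

Time constants: τᵢ = Vᵢ/Q for each well-mixed tank.
τ₁ = 207.9/30.67 = 6.77861 min; τ₂ = 588.6/30.67 = 19.1914 min.
Solving the cascade with C₁(0)=C₂(0)=0 gives C₂(t) = C_in[1 − (τ₁ e^(−t/τ₁) − τ₂ e^(−t/τ₂))/(τ₁ − τ₂)].
At t = 33.71: e^(−t/τ₁) = 0.00692238, e^(−t/τ₂) = 0.172645.
C₂ = 3.915·[1 − (6.77861·0.00692238 − 19.1914·0.172645)/(-12.4128)] = 3.915·0.736854 = 2.88478 g/L.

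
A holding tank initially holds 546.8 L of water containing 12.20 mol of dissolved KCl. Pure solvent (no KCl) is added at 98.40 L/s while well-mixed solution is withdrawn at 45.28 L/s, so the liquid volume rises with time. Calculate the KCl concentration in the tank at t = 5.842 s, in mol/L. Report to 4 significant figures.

Let m(t) be the amount of KCl. Volume: V(t) = V₀ + (Q_in − Q_out) t = 546.8 + 53.1200 t; V(5.842) = 857.127 L.
Species balance (pure solvent in): dm/dt = −Q_out · m/V(t).
dm/m = −Q_out dt/(V₀ + 53.1200 t); integrating gives ln(m/m₀) = −(Q_out/(Q_in−Q_out)) ln(V/V₀).
m = m₀ (V₀/V)^(Q_out/(Q_in−Q_out)) = 12.20 × (546.8/857.127)^(0.852410) = 8.31678 mol.
C = m/V = 8.31678/857.127 = 0.00970309 mol/L.

0.009703 mol/L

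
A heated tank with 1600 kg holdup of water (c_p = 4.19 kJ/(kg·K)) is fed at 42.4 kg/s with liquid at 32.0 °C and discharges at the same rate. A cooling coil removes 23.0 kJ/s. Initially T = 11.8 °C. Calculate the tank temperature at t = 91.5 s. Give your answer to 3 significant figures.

Energy balance: M c_p dT/dt = ṁ c_p (T_in − T) − 23.0.
τ = M/ṁ = 37.736 s; T_ss = T_in − Q̇/(ṁ c_p) = 32.0 − 23.0/(42.4·4.19) = 31.871 °C.
This is linear first-order; T(t) = T_ss + (T₀ − T_ss) e^(−t/τ).
T(91.5) = 31.871 + (-20.071)·e^(−91.5/37.736) = 31.871 + (-20.071)·0.088500 = 30.094 °C.

30.1 °C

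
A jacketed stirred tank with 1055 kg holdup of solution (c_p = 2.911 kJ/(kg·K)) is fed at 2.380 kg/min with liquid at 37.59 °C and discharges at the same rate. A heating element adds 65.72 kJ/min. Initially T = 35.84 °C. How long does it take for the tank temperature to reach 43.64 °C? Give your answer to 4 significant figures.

525.2 min

Heat balance on the well-mixed liquid: M c_p dT/dt = ṁ c_p (T_in − T) + 65.72.
τ = M/ṁ = 443.277 min; T_ss = T_in + Q̇/(ṁ c_p) = 47.0759 °C.
T(t) = T_ss + (T₀ − T_ss) e^(−t/τ). Set T = 43.64:
e^(−t/τ) = (43.64 − 47.0759)/(35.84 − 47.0759) = 0.305796
t = −443.277 · ln(0.305796) = 525.211 min.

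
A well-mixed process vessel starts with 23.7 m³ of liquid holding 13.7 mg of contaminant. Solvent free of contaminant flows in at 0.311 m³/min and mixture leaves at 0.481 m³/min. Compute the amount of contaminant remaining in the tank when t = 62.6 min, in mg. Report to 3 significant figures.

2.54 mg

Let m(t) be the amount of contaminant. Volume: V(t) = V₀ + (Q_in − Q_out) t = 23.7 − 0.17000 t; V(62.6) = 13.058 m³.
Species balance (pure solvent in): dm/dt = −Q_out · m/V(t).
Separate: dm/m = −Q_out dt/V(t) ⇒ ln(m/m₀) = −(Q_out/(Q_in−Q_out)) ln(V/V₀).
m = m₀ (V₀/V)^(Q_out/(Q_in−Q_out)) = 13.7 × (23.7/13.058)^(-2.8294) = 2.5367 mg.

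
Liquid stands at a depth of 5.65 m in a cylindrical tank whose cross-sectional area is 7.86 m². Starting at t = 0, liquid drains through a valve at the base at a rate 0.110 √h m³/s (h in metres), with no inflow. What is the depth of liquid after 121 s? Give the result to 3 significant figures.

A dh/dt = −Q_out = −0.110 √h.
This is separable: 2 d(√h)/dt = −0.110/A, so √h = √h₀ − (0.110/(2A)) t.
√h = √5.65 − 0.110·121/(2·7.86) = 2.3770 − 0.84669 = 1.5303.
h = 1.5303² = 2.3418 m.

2.34 m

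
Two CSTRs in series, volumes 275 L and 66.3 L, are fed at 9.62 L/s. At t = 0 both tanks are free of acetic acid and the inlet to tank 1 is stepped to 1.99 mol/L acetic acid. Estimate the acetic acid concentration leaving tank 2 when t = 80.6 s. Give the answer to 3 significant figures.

Each tank obeys Vᵢ dCᵢ/dt = Q(Cᵢ₋₁ − Cᵢ), so τᵢ = Vᵢ/Q.
τ₁ = 275/9.62 = 28.586 s; τ₂ = 66.3/9.62 = 6.8919 s.
Solving the cascade with C₁(0)=C₂(0)=0 gives C₂(t) = C_in[1 − (τ₁ e^(−t/τ₁) − τ₂ e^(−t/τ₂))/(τ₁ − τ₂)].
At t = 80.6: e^(−t/τ₁) = 0.059634, e^(−t/τ₂) = 8.3362e-06.
C₂ = 1.99·[1 − (28.586·0.059634 − 6.8919·8.3362e-06)/(21.694)] = 1.99·0.92142 = 1.8336 mol/L.

1.83 mol/L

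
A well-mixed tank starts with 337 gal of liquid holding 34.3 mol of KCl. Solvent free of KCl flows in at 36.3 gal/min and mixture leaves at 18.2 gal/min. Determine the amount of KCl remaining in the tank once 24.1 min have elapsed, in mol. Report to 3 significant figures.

Total volume: dV/dt = Q_in − Q_out = 18.100 gal/min, so V(t) = 337 + 18.100 t and V(24.1) = 773.21 gal.
Species balance (pure solvent in): dm/dt = −Q_out · m/V(t).
Separate: dm/m = −Q_out dt/V(t) ⇒ ln(m/m₀) = −(Q_out/(Q_in−Q_out)) ln(V/V₀).
m = m₀ (V₀/V)^(Q_out/(Q_in−Q_out)) = 34.3 × (337/773.21)^(1.0055) = 14.881 mol.

14.9 mol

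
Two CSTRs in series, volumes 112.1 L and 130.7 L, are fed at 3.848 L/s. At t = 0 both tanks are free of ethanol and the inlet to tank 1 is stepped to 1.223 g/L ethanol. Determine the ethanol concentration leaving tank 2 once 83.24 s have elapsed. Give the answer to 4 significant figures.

0.9052 g/L

Each tank obeys Vᵢ dCᵢ/dt = Q(Cᵢ₋₁ − Cᵢ), so τᵢ = Vᵢ/Q.
τ₁ = 112.1/3.848 = 29.1320 s; τ₂ = 130.7/3.848 = 33.9657 s.
Solving the cascade with C₁(0)=C₂(0)=0 gives C₂(t) = C_in[1 − (τ₁ e^(−t/τ₁) − τ₂ e^(−t/τ₂))/(τ₁ − τ₂)].
At t = 83.24: e^(−t/τ₁) = 0.0574214, e^(−t/τ₂) = 0.0862325.
C₂ = 1.223·[1 − (29.1320·0.0574214 − 33.9657·0.0862325)/(-4.83368)] = 1.223·0.740127 = 0.905175 g/L.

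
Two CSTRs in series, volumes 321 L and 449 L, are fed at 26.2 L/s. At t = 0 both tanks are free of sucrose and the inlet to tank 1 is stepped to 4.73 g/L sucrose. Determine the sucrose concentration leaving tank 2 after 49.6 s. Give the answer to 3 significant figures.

4.02 g/L

Each tank obeys Vᵢ dCᵢ/dt = Q(Cᵢ₋₁ − Cᵢ), so τᵢ = Vᵢ/Q.
τ₁ = 321/26.2 = 12.252 s; τ₂ = 449/26.2 = 17.137 s.
Solving the cascade with C₁(0)=C₂(0)=0 gives C₂(t) = C_in[1 − (τ₁ e^(−t/τ₁) − τ₂ e^(−t/τ₂))/(τ₁ − τ₂)].
At t = 49.6: e^(−t/τ₁) = 0.017451, e^(−t/τ₂) = 0.055340.
C₂ = 4.73·[1 − (12.252·0.017451 − 17.137·0.055340)/(-4.8855)] = 4.73·0.84964 = 4.0188 g/L.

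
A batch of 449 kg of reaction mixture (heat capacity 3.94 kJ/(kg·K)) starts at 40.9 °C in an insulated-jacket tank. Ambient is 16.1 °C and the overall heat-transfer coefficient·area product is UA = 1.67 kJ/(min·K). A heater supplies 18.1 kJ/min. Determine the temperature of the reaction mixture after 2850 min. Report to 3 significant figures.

27.9 °C

Lumped-capacitance energy balance: M c_p dT/dt = UA(T_amb − T) + Q̇.
dT/dt = (T_ss − T)/τ with T_ss = T_amb + Q̇/UA = 16.1 + 18.1/1.67 = 26.938 °C, τ = M c_p/UA = 449·3.94/1.67 = 1059.3 min.
Solution: T(t) = T_ss + (T₀ − T_ss) e^(−t/τ).
T(2850) = 26.938 + (13.962)·0.067853 = 27.886 °C.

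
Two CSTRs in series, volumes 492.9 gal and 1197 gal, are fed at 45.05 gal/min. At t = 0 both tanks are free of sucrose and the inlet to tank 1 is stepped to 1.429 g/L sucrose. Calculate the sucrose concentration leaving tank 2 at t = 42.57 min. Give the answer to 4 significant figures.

Time constants: τᵢ = Vᵢ/Q for each well-mixed tank.
τ₁ = 492.9/45.05 = 10.9412 min; τ₂ = 1197/45.05 = 26.5705 min.
Tank 1: C₁ = C_in(1 − e^(−t/τ₁)). Tank 2 (τ₁ ≠ τ₂): C₂ = C_in[1 − (τ₁ e^(−t/τ₁) − τ₂ e^(−t/τ₂))/(τ₁ − τ₂)].
At t = 42.57: e^(−t/τ₁) = 0.0204289, e^(−t/τ₂) = 0.201462.
C₂ = 1.429·[1 − (10.9412·0.0204289 − 26.5705·0.201462)/(-15.6293)] = 1.429·0.671807 = 0.960012 g/L.

0.9600 g/L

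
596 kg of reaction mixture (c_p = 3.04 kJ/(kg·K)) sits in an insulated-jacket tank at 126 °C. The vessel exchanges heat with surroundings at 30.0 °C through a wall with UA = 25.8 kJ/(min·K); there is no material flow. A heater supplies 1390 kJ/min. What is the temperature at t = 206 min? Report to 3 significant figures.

86.1 °C

Lumped-capacitance energy balance: M c_p dT/dt = UA(T_amb − T) + Q̇.
dT/dt = (T_ss − T)/τ with T_ss = T_amb + Q̇/UA = 30.0 + 1390/25.8 = 83.876 °C, τ = M c_p/UA = 596·3.04/25.8 = 70.226 min.
T approaches T_ss exponentially: T(t) = T_ss + (T₀ − T_ss) e^(−t/τ).
T(206) = 83.876 + (42.124)·0.053217 = 86.118 °C.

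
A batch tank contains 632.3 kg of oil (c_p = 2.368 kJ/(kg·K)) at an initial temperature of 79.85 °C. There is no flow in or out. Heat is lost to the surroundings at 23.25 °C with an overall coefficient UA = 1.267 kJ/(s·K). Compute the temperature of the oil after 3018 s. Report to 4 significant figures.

Lumped-capacitance energy balance: M c_p dT/dt = UA(T_amb − T).
dT/dt = (T_ss − T)/τ with T_ss = T_amb = 23.2500 °C, τ = M c_p/UA = 632.3·2.368/1.267 = 1181.76 s.
Solution: T(t) = T_ss + (T₀ − T_ss) e^(−t/τ).
T(3018) = 23.2500 + (56.6000)·0.0777836 = 27.6526 °C.

27.65 °C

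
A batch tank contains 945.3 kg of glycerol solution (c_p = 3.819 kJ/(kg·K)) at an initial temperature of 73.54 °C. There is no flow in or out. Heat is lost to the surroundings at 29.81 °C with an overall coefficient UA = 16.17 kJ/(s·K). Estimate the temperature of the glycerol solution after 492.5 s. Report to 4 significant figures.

Lumped-capacitance energy balance: M c_p dT/dt = UA(T_amb − T).
dT/dt = (T_ss − T)/τ with T_ss = T_amb = 29.8100 °C, τ = M c_p/UA = 945.3·3.819/16.17 = 223.259 s.
Integrating: T(t) = T_ss + (T₀ − T_ss) e^(−t/τ).
T(492.5) = 29.8100 + (43.7300)·0.110145 = 34.6266 °C.

34.63 °C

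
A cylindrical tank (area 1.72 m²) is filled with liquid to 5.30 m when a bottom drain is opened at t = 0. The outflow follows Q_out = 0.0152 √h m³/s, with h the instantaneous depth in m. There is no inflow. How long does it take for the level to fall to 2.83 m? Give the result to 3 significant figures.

With no inflow, A dh/dt = −0.0152 √h.
Separate and integrate: 2(√h − √h₀) = −(0.0152/A) t.
t = 2A(√h₀ − √h)/0.0152 = 2·1.72·(√5.30 − √2.83)/0.0152
  = 3.4400 × (2.3022 − 1.6823) / 0.0152 = 140.30 s.

140 s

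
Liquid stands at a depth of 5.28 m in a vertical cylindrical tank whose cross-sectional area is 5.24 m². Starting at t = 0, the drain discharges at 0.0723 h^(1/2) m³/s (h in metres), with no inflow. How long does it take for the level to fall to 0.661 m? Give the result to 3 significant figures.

Mass balance (ρ constant): A dh/dt = −0.0723 √h.
This is separable: 2 d(√h)/dt = −0.0723/A, so √h = √h₀ − (0.0723/(2A)) t.
t = 2A(√h₀ − √h)/0.0723 = 2·5.24·(√5.28 − √0.661)/0.0723
  = 10.480 × (2.2978 − 0.81302) / 0.0723 = 215.22 s.

215 s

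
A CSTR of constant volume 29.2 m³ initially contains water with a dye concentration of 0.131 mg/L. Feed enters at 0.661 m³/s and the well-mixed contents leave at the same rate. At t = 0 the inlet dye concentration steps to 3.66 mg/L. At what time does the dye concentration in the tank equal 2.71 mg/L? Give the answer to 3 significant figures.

Species balance: V dC/dt = Q(C_in − C) ⇒ τ = V/Q = 44.175 s.
C(t) = C_in + (C₀ − C_in) e^(−t/τ). Set C = 2.71 and solve for t:
e^(−t/τ) = (C − C_in)/(C₀ − C_in) = (2.71 − 3.66)/(0.131 − 3.66) = 0.26920
t = −τ ln(…) = 44.175 × 1.3123 = 57.972 s.

58.0 s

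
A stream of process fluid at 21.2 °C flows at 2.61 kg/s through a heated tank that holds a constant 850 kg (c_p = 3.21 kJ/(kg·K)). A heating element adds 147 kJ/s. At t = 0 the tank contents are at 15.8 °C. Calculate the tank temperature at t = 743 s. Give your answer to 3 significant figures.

M c_p dT/dt = ṁ c_p (T_in − T) + Q̇.
τ = M/ṁ = 325.67 s; T_ss = T_in + Q̇/(ṁ c_p) = 21.2 + 147/(2.61·3.21) = 38.746 °C.
Solution: T(t) = T_ss + (T₀ − T_ss) e^(−t/τ).
T(743) = 38.746 + (-22.946)·e^(−743/325.67) = 38.746 + (-22.946)·0.10214 = 36.402 °C.

36.4 °C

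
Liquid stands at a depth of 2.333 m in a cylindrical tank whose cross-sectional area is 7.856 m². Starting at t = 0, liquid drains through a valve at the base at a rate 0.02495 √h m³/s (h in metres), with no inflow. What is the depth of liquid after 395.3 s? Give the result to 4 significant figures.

0.8095 m

Unsteady balance on liquid volume: A dh/dt = −0.02495 √h.
Separate and integrate: 2(√h − √h₀) = −(0.02495/A) t.
√h = √2.333 − 0.02495·395.3/(2·7.856) = 1.52742 − 0.627720 = 0.899696.
h = 0.899696² = 0.809453 m.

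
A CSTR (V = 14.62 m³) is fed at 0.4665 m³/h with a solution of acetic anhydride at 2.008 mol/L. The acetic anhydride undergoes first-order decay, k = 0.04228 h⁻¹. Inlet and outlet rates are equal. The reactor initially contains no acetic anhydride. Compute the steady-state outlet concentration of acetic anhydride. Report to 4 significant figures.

0.8636 mol/L

Species balance: V dC/dt = Q C_in − Q C − k V C.
Steady state (dC/dt = 0): C_ss = Q C_in/(Q + kV) = C_in/(1 + kV/Q).
C_ss = 0.4665·2.008/(0.4665 + 0.04228·14.62) = 0.936732/1.08463 = 0.863639 mol/L.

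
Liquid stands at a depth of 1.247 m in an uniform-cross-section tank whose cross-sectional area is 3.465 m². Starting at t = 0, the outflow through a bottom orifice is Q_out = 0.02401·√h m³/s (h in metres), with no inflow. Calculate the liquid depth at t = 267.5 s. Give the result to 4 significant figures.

0.03606 m

With no inflow, A dh/dt = −0.02401 √h.
This is separable: 2 d(√h)/dt = −0.02401/A, so √h = √h₀ − (0.02401/(2A)) t.
√h = √1.247 − 0.02401·267.5/(2·3.465) = 1.11669 − 0.926793 = 0.189899.
h = 0.189899² = 0.0360615 m.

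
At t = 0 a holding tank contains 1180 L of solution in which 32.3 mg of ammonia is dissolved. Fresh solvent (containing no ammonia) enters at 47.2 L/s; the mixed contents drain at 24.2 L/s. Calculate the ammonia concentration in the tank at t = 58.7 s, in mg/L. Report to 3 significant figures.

Total volume: dV/dt = Q_in − Q_out = 23.000 L/s, so V(t) = 1180 + 23.000 t and V(58.7) = 2530.1 L.
Species balance (pure solvent in): dm/dt = −Q_out · m/V(t).
dm/m = −Q_out dt/(V₀ + 23.000 t); integrating gives ln(m/m₀) = −(Q_out/(Q_in−Q_out)) ln(V/V₀).
m = m₀ (V₀/V)^(Q_out/(Q_in−Q_out)) = 32.3 × (1180/2530.1)^(1.0522) = 14.477 mg.
C = m/V = 14.477/2530.1 = 0.0057217 mg/L.

0.00572 mg/L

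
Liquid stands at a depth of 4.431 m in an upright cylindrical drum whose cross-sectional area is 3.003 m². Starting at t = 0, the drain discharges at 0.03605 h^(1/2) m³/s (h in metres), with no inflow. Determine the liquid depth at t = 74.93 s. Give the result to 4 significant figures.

2.740 m

Mass balance (ρ constant): A dh/dt = −0.03605 √h.
This is separable: 2 d(√h)/dt = −0.03605/A, so √h = √h₀ − (0.03605/(2A)) t.
√h = √4.431 − 0.03605·74.93/(2·3.003) = 2.10499 − 0.449755 = 1.65524.
h = 1.65524² = 2.73982 m.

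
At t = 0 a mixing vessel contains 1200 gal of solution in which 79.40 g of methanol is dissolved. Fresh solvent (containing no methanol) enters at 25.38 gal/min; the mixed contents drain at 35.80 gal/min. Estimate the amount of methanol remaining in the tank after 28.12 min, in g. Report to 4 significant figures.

Total volume: dV/dt = Q_in − Q_out = -10.4200 gal/min, so V(t) = 1200 − 10.4200 t and V(28.12) = 906.990 gal.
Solute balance: dm/dt = 0 − Q_out C = −Q_out m/V(t).
dm/m = −Q_out dt/(V₀ − 10.4200 t); integrating gives ln(m/m₀) = −(Q_out/(Q_in−Q_out)) ln(V/V₀).
m = m₀ (V₀/V)^(Q_out/(Q_in−Q_out)) = 79.40 × (1200/906.990)^(-3.43570) = 30.3467 g.

30.35 g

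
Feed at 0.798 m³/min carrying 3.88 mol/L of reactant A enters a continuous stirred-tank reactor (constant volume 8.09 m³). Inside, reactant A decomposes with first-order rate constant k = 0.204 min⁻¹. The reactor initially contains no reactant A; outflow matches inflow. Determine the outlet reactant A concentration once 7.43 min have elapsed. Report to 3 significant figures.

1.13 mol/L

Species balance: V dC/dt = Q C_in − Q C − k V C.
dC/dt = (Q/V) C_in − (Q/V + k) C; effective rate a = Q/V + k = 0.098640 + 0.204 = 0.30264 min⁻¹.
C_ss = Q C_in/(Q + kV) = 1.2646 mol/L; C(t) = C_ss + (C₀ − C_ss) e^(−a t).
C(7.43) = 1.2646 + (-1.2646)·e^(−0.30264·7.43) = 1.2646 + (-1.2646)·0.10555 = 1.1311 mol/L.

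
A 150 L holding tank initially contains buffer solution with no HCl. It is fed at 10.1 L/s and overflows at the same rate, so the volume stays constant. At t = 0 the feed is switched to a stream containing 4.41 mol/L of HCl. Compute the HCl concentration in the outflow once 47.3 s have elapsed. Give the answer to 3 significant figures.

Unsteady species balance (constant V, well mixed): V dC/dt = Q(C_in − C).
Time constant τ = V/Q = 150/10.1 = 14.851 s.
Solution: C(t) = C_in + (C₀ − C_in) e^(−t/τ).
C(47.3) = 4.41 + (0 − 4.41)·e^(−47.3/14.851) = 4.41 + (-4.4100)·0.041384 = 4.2275 mol/L.

4.23 mol/L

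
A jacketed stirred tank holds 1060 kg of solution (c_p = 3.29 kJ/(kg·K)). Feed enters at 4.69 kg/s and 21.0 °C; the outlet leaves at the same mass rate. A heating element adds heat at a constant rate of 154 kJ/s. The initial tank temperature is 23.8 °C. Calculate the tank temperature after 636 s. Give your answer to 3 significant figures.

30.5 °C

First-law balance (no shaft work): M c_p dT/dt = ṁ c_p (T_in − T) + 154.
Rearrange: dT/dt = (T_ss − T)/τ with τ = M/ṁ = 226.01 s and T_ss = T_in + Q̇/(ṁ c_p) = 30.980 °C.
Solution: T(t) = T_ss + (T₀ − T_ss) e^(−t/τ).
T(636) = 30.980 + (-7.1805)·e^(−636/226.01) = 30.980 + (-7.1805)·0.059965 = 30.550 °C.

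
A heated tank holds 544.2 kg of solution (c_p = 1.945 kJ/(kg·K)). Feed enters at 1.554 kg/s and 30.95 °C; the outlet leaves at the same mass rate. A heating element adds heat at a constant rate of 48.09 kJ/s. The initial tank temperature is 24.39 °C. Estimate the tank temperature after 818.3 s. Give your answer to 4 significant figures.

Unsteady energy balance on the tank contents: M c_p dT/dt = ṁ c_p (T_in − T) + 48.09.
Rearrange: dT/dt = (T_ss − T)/τ with τ = M/ṁ = 350.193 s and T_ss = T_in + Q̇/(ṁ c_p) = 46.8605 °C.
Integrating: T(t) = T_ss + (T₀ − T_ss) e^(−t/τ).
T(818.3) = 46.8605 + (-22.4705)·e^(−818.3/350.193) = 46.8605 + (-22.4705)·0.0966450 = 44.6889 °C.

44.69 °C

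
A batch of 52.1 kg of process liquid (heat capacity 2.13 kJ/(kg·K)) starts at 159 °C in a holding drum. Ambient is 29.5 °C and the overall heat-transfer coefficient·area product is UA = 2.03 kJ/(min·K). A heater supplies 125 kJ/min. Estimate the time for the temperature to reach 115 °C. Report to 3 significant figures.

57.0 min

Lumped-capacitance energy balance: M c_p dT/dt = UA(T_amb − T) + Q̇.
τ = M c_p/UA = 54.667 min; T_ss = T_amb + Q̇/UA = 29.5 + 125/2.03 = 91.076 °C.
T(t) = T_ss + (T₀ − T_ss)e^(−t/τ); set T = 115:
t = −τ ln[(T − T_ss)/(T₀ − T_ss)] = −54.667 · ln(0.35221) = 57.045 min.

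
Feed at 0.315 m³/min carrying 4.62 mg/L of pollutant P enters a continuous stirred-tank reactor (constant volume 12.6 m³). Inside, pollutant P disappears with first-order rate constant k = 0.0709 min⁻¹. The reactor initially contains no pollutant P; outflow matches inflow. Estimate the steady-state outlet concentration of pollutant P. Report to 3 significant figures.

1.20 mg/L

Species balance: V dC/dt = Q C_in − Q C − k V C.
At steady state: 0 = Q C_in − (Q + kV) C_ss, so C_ss = Q C_in/(Q + kV).
C_ss = 0.315·4.62/(0.315 + 0.0709·12.6) = 1.4553/1.2083 = 1.2044 mg/L.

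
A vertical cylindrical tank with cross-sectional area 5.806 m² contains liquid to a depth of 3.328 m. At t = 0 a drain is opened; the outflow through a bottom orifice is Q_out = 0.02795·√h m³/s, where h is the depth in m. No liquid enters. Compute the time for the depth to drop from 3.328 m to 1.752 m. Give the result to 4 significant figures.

With no inflow, A dh/dt = −0.02795 √h.
∫ h^(−1/2) dh = −(0.02795/A) ∫ dt, giving 2√h = 2√h₀ − (0.02795/A) t.
t = 2A(√h₀ − √h)/0.02795 = 2·5.806·(√3.328 − √1.752)/0.02795
  = 11.6120 × (1.82428 − 1.32363) / 0.02795 = 207.998 s.

208.0 s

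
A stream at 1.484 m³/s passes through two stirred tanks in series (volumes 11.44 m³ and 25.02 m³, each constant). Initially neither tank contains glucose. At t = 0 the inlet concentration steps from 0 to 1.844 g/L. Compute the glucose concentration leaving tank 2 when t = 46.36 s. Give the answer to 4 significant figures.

1.631 g/L

Time constants: τᵢ = Vᵢ/Q for each well-mixed tank.
τ₁ = 11.44/1.484 = 7.70889 s; τ₂ = 25.02/1.484 = 16.8598 s.
Tank 1: C₁ = C_in(1 − e^(−t/τ₁)). Tank 2 (τ₁ ≠ τ₂): C₂ = C_in[1 − (τ₁ e^(−t/τ₁) − τ₂ e^(−t/τ₂))/(τ₁ − τ₂)].
At t = 46.36: e^(−t/τ₁) = 0.00244470, e^(−t/τ₂) = 0.0639451.
C₂ = 1.844·[1 − (7.70889·0.00244470 − 16.8598·0.0639451)/(-9.15094)] = 1.844·0.884246 = 1.63055 g/L.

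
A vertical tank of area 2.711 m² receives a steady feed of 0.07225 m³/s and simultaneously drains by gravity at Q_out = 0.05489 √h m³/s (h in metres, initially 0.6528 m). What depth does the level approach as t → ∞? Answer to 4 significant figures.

Mass balance (ρ constant): A dh/dt = Q_in − 0.05489 √h. At steady state dh/dt = 0:
Q_in = 0.05489 √h_ss ⇒ √h_ss = 0.07225/0.05489 = 1.31627.
h_ss = 1.31627² = 1.73256 m. (Since h₀ = 0.6528 m < h_ss, the level will rise toward this value.)

1.733 m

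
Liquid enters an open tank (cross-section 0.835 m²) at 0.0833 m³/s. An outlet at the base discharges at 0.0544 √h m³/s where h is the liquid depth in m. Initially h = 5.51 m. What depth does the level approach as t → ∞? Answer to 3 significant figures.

A dh/dt = Q_in − 0.0544 √h. Steady state requires inflow = outflow:
Q_in = 0.0544 √h_ss ⇒ √h_ss = 0.0833/0.0544 = 1.5312.
h_ss = 1.5312² = 2.3447 m. (Since h₀ = 5.51 m > h_ss, the level will fall toward this value.)

2.34 m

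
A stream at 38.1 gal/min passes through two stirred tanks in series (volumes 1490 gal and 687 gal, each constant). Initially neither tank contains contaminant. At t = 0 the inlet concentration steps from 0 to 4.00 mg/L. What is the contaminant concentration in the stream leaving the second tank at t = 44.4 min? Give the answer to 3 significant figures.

1.91 mg/L

Time constants: τᵢ = Vᵢ/Q for each well-mixed tank.
τ₁ = 1490/38.1 = 39.108 min; τ₂ = 687/38.1 = 18.031 min.
Tank 1: C₁ = C_in(1 − e^(−t/τ₁)). Tank 2 (τ₁ ≠ τ₂): C₂ = C_in[1 − (τ₁ e^(−t/τ₁) − τ₂ e^(−t/τ₂))/(τ₁ − τ₂)].
At t = 44.4: e^(−t/τ₁) = 0.32132, e^(−t/τ₂) = 0.085234.
C₂ = 4.00·[1 − (39.108·0.32132 − 18.031·0.085234)/(21.076)] = 4.00·0.47670 = 1.9068 mg/L.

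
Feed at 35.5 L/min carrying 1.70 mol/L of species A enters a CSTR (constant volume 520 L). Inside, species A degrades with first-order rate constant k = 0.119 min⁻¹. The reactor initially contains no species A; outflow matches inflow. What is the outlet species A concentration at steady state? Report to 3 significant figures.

0.620 mol/L

Species balance: V dC/dt = Q C_in − Q C − k V C.
At steady state: 0 = Q C_in − (Q + kV) C_ss, so C_ss = Q C_in/(Q + kV).
C_ss = 35.5·1.70/(35.5 + 0.119·520) = 60.350/97.380 = 0.61974 mol/L.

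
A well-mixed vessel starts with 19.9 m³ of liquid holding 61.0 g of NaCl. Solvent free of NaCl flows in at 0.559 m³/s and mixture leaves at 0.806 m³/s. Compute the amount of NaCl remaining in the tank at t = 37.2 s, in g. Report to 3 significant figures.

Let m(t) be the amount of NaCl. Volume: V(t) = V₀ + (Q_in − Q_out) t = 19.9 − 0.24700 t; V(37.2) = 10.712 m³.
Solute balance: dm/dt = 0 − Q_out C = −Q_out m/V(t).
Separate: dm/m = −Q_out dt/V(t) ⇒ ln(m/m₀) = −(Q_out/(Q_in−Q_out)) ln(V/V₀).
m = m₀ (V₀/V)^(Q_out/(Q_in−Q_out)) = 61.0 × (19.9/10.712)^(-3.2632) = 8.0825 g.

8.08 g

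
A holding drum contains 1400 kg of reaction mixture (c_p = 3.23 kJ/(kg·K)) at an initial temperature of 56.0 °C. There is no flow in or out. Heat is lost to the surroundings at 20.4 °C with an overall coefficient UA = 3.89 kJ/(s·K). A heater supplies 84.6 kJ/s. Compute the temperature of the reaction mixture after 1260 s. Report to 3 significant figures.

First-law balance (no shaft work): M c_p dT/dt = −UA(T − T_amb) + Q̇.
dT/dt = (T_ss − T)/τ with T_ss = T_amb + Q̇/UA = 20.4 + 84.6/3.89 = 42.148 °C, τ = M c_p/UA = 1400·3.23/3.89 = 1162.5 s.
T approaches T_ss exponentially: T(t) = T_ss + (T₀ − T_ss) e^(−t/τ).
T(1260) = 42.148 + (13.852)·0.33827 = 46.834 °C.

46.8 °C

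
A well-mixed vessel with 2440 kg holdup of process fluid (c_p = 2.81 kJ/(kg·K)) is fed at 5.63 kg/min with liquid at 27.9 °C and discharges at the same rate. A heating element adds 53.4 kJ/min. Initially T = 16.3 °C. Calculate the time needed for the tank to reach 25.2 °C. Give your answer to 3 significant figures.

391 min

M c_p dT/dt = ṁ c_p (T_in − T) + Q̇.
τ = M/ṁ = 433.39 min; T_ss = T_in + Q̇/(ṁ c_p) = 31.275 °C.
T(t) = T_ss + (T₀ − T_ss) e^(−t/τ). Set T = 25.2:
e^(−t/τ) = (25.2 − 31.275)/(16.3 − 31.275) = 0.40569
t = −433.39 · ln(0.40569) = 390.99 min.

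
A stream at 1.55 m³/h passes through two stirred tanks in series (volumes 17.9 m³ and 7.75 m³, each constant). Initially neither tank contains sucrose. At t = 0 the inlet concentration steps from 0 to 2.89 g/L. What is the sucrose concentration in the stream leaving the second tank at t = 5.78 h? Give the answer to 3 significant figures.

Time constants: τᵢ = Vᵢ/Q for each well-mixed tank.
τ₁ = 17.9/1.55 = 11.548 h; τ₂ = 7.75/1.55 = 5.0000 h.
Solving the cascade with C₁(0)=C₂(0)=0 gives C₂(t) = C_in[1 − (τ₁ e^(−t/τ₁) − τ₂ e^(−t/τ₂))/(τ₁ − τ₂)].
At t = 5.78: e^(−t/τ₁) = 0.60623, e^(−t/τ₂) = 0.31474.
C₂ = 2.89·[1 − (11.548·0.60623 − 5.0000·0.31474)/(6.5484)] = 2.89·0.17121 = 0.49481 g/L.

0.495 g/L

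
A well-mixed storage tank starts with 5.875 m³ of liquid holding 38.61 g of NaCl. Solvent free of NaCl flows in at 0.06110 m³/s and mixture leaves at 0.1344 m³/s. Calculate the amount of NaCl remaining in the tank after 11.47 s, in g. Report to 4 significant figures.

Let m(t) be the amount of NaCl. Volume: V(t) = V₀ + (Q_in − Q_out) t = 5.875 − 0.0733000 t; V(11.47) = 5.03425 m³.
Solute balance: dm/dt = 0 − Q_out C = −Q_out m/V(t).
dm/m = −Q_out dt/(V₀ − 0.0733000 t); integrating gives ln(m/m₀) = −(Q_out/(Q_in−Q_out)) ln(V/V₀).
m = m₀ (V₀/V)^(Q_out/(Q_in−Q_out)) = 38.61 × (5.875/5.03425)^(-1.83356) = 29.0882 g.

29.09 g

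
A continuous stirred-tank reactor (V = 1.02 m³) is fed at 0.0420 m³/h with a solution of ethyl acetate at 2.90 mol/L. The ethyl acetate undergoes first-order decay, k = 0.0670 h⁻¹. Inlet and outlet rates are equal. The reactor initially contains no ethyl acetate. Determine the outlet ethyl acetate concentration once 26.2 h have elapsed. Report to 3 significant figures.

V dC/dt = Q(C_in − C) − k V C.
This is linear with rate a = Q/V + k = 0.10818 h⁻¹.
C_ss = Q C_in/(Q + kV) = 1.1039 mol/L; C(t) = C_ss + (C₀ − C_ss) e^(−a t).
C(26.2) = 1.1039 + (-1.1039)·e^(−0.10818·26.2) = 1.1039 + (-1.1039)·0.058764 = 1.0390 mol/L.

1.04 mol/L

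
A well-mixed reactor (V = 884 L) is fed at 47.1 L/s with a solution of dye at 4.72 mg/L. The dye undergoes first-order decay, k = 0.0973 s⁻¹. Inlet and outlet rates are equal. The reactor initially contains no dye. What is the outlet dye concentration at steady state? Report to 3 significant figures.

V dC/dt = Q(C_in − C) − k V C.
At steady state: 0 = Q C_in − (Q + kV) C_ss, so C_ss = Q C_in/(Q + kV).
C_ss = 47.1·4.72/(47.1 + 0.0973·884) = 222.31/133.11 = 1.6701 mg/L.

1.67 mg/L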